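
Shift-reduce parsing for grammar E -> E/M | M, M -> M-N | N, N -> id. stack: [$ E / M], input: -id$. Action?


'-' can extend M; shift to build M -> M-N
Action: shift


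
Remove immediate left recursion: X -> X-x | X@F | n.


Left-recursive alternatives: X-x, X@F; non-recursive: n
Introduce X': X -> nX', X' -> -xX' | @FX' | ε


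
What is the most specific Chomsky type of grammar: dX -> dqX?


LHS has context (more than one symbol) and |LHS| ≤ |RHS|
Classification: Type 1 (Context-Sensitive)


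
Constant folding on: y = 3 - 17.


3 - 17 = -14 at compile time
Optimized: y = -14


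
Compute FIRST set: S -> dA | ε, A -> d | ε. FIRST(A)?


Per alternative of A: FIRST(d) = {d}; FIRST(ε) = {ε}
FIRST(A) = {d, ε}


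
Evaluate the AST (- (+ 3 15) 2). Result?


Evaluate inner: (+ 3 15) = 18
Evaluate root: (- 18 2) = 16
Result: 16


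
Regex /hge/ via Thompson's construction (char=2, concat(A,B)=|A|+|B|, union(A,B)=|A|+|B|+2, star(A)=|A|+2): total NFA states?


Syntax tree has 3 char leaf(s), 0 union(s), 0 star(s)
chars contribute 3×2 = 6; each union adds +2; each star adds +2
Total: 6 + 0 + 0 = 6 states


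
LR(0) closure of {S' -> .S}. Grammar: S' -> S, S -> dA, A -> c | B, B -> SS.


Start: S' -> .S
For each item with dot before a nonterminal B, add B -> .γ for every B-production
Closure: [S' -> .S, S -> .dA]


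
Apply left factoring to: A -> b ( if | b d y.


Common prefix: 'b'
Factored: A -> b A', A' -> ( if | d y


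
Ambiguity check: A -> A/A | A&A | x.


'x/x&x' has two parse trees (no precedence encoded between / and &)
Ambiguous


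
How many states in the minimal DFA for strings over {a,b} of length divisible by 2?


Track length mod 2: states 0..1, accept at 0
Minimal DFA: 2 states


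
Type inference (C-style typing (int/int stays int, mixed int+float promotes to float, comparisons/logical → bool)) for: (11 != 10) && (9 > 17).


Operand types: bool && bool
Rule: logical operators take bool operands and yield bool
Result type: bool


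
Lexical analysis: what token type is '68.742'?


Pattern: digits with a decimal point
Type: FLOAT_LITERAL


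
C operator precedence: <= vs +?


'+' is additive (level 9); '<=' is relational (level 7)
Higher level binds tighter
'+' has higher precedence than '<='


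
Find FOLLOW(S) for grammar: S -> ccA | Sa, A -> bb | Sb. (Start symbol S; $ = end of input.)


$ ∈ FOLLOW(S). For each A -> αBβ: add FIRST(β)\{ε} to FOLLOW(B); if β nullable, add FOLLOW(A).
FOLLOW(S) = {$, a, b}


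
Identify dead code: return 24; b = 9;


statement follows a return and is unreachable
Dead: 'b = 9'


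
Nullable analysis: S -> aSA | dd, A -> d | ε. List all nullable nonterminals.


A nonterminal is nullable iff some alternative derives ε (directly, or every symbol in it is nullable)
Nullable: {A}


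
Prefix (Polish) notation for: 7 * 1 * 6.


left-to-right (same/higher precedence on left): tree is (* (* 7 1) 6)
Prefix: * * 7 1 6


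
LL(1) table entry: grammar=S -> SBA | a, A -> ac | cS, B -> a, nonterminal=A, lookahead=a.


For [A, a]: 'a' ∈ FIRST(ac)
Entry: A -> ac


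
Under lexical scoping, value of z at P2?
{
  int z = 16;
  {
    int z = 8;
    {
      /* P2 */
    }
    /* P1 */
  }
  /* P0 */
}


P2's block does not declare z; resolves to the enclosing declaration at depth 1
z = 8


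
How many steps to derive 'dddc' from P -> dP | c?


Derivation: P => dP => ddP => dddP => dddc
Steps: 4


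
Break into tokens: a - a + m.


Scan left to right, longest-match per lexeme
Tokens: ID(a), OP(-), ID(a), OP(+), ID(m)


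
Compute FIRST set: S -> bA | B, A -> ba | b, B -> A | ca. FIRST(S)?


Per alternative of S: FIRST(bA) = {b}; FIRST(B) = {b, c}
FIRST(S) = {b, c}


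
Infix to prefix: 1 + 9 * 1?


'*' binds tighter: tree is (+ 1 (* 9 1))
Prefix: + 1 * 9 1


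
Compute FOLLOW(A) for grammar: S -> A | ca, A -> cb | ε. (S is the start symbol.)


$ ∈ FOLLOW(S). For each A -> αBβ: add FIRST(β)\{ε} to FOLLOW(B); if β nullable, add FOLLOW(A).
FOLLOW(A) = {$}


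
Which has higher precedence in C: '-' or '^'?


'-' is additive (level 9); '^' is bitwise XOR (level 4)
Higher level binds tighter
'-' has higher precedence than '^'


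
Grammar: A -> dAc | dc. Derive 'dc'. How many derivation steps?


Derivation: A => dc
Steps: 1


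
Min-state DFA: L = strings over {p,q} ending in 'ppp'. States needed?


Track the longest suffix of input matching a prefix of 'ppp': 4 classes (prefixes of length 0..3)
Minimal DFA: 4 states


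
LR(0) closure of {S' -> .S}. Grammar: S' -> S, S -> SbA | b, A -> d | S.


Start: S' -> .S
For each item with dot before a nonterminal B, add B -> .γ for every B-production
Closure: [S' -> .S, S -> .SbA, S -> .b]


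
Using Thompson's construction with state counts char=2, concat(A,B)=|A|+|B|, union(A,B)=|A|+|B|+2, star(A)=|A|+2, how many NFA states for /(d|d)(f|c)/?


Syntax tree has 4 char leaf(s), 2 union(s), 0 star(s)
chars contribute 4×2 = 8; each union adds +2; each star adds +2
Total: 8 + 4 + 0 = 12 states


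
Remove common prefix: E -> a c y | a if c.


Common prefix: 'a'
Factored: E -> a E', E' -> c y | if c


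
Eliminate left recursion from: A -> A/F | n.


Left-recursive alternatives: A/F; non-recursive: n
Introduce A': A -> nA', A' -> /FA' | ε


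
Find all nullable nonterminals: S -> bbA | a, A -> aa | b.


A nonterminal is nullable iff some alternative derives ε (directly, or every symbol in it is nullable)
Nullable: {}


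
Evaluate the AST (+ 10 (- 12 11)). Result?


Evaluate inner: (- 12 11) = 1
Evaluate root: (+ 10 1) = 11
Result: 11


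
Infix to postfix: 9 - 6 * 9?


* has higher precedence, evaluate 6*9 first
Postfix: 9 6 9 * -


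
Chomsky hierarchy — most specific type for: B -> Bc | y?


Left-linear: every RHS is a terminal or one nonterminal followed by a terminal
Classification: Type 3 (Regular)


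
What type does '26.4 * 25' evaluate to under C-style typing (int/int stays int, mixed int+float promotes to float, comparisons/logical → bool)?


Operand types: float * int
Rule: mixed int/float promotes to float; int/int stays int
Result type: float


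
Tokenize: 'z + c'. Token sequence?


Scan left to right, longest-match per lexeme
Tokens: ID(z), OP(+), ID(c)


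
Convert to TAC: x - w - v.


Break into single-operator statements:
t1 = x - w
t2 = t1 - v


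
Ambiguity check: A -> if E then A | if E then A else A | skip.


dangling else: 'if E then if E then skip else skip' parses two ways
Ambiguous


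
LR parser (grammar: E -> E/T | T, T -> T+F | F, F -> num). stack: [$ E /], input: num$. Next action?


no handle ('E/' is not any RHS); shift 'num'
Action: shift


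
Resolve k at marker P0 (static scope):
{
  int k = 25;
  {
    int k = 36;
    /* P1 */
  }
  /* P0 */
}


k declared in the same block as P0
k = 25


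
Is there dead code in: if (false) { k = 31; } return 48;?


condition is constant false, so the whole block is unreachable
Dead: 'if (false) { k = 31; }'


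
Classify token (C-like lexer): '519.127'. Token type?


Pattern: digits with a decimal point
Type: FLOAT_LITERAL


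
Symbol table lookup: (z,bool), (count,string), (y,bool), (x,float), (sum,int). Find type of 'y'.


Lookup 'y' → type bool


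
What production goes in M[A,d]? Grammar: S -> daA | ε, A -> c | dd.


For [A, d]: 'd' ∈ FIRST(dd)
Entry: A -> dd


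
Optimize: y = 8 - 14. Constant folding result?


8 - 14 = -6 at compile time
Optimized: y = -6


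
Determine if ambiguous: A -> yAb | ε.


balanced y^n…b^n: each string has a unique parse
Unambiguous


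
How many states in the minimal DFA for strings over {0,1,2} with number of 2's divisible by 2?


Track (count of 2) mod 2: states 0..1, accept at 0
Minimal DFA: 2 states


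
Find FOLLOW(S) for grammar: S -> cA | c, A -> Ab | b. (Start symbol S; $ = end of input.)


$ ∈ FOLLOW(S). For each A -> αBβ: add FIRST(β)\{ε} to FOLLOW(B); if β nullable, add FOLLOW(A).
FOLLOW(S) = {$}


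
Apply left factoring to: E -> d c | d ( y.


Common prefix: 'd'
Factored: E -> d E', E' -> c | ( y


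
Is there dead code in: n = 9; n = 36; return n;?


first assignment to n is overwritten before any read
Dead: 'n = 9'


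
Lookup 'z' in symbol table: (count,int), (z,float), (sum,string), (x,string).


Lookup 'z' → type float


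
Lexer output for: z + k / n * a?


Scan left to right, longest-match per lexeme
Tokens: ID(z), OP(+), ID(k), OP(/), ID(n), OP(*), ID(a)


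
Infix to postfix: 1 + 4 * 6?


* has higher precedence, evaluate 4*6 first
Postfix: 1 4 6 * +


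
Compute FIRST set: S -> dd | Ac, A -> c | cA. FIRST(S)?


Per alternative of S: FIRST(dd) = {d}; FIRST(Ac) = {c}
FIRST(S) = {c, d}


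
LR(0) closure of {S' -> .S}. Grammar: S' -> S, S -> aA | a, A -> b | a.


Start: S' -> .S
For each item with dot before a nonterminal B, add B -> .γ for every B-production
Closure: [S' -> .S, S -> .aA, S -> .a]


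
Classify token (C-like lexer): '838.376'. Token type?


Pattern: digits with a decimal point
Type: FLOAT_LITERAL


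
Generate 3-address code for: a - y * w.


Break into single-operator statements:
t1 = y * w
t2 = a - t1


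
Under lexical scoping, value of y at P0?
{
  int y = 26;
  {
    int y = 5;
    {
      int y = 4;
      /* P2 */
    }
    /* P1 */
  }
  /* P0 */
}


y declared in the same block as P0
y = 26


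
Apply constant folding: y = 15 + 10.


15 + 10 = 25 at compile time
Optimized: y = 25


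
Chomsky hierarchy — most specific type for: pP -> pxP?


LHS has context (more than one symbol) and |LHS| ≤ |RHS|
Classification: Type 1 (Context-Sensitive)


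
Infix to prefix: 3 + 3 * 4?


'*' binds tighter: tree is (+ 3 (* 3 4))
Prefix: + 3 * 3 4


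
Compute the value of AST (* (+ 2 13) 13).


Evaluate inner: (+ 2 13) = 15
Evaluate root: (* 15 13) = 195
Result: 195


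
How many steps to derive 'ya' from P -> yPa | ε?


Derivation: P => yPa => ya
Steps: 2


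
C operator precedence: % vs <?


'%' is multiplicative (level 10); '<' is relational (level 7)
Higher level binds tighter
'%' has higher precedence than '<'


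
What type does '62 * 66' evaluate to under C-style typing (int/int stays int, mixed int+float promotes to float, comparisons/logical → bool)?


Operand types: int * int
Rule: mixed int/float promotes to float; int/int stays int
Result type: int


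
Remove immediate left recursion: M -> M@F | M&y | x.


Left-recursive alternatives: M@F, M&y; non-recursive: x
Introduce M': M -> xM', M' -> @FM' | &yM' | ε


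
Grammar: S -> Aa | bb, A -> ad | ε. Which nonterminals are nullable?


A nonterminal is nullable iff some alternative derives ε (directly, or every symbol in it is nullable)
Nullable: {A}


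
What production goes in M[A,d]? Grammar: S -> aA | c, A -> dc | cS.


For [A, d]: 'd' ∈ FIRST(dc)
Entry: A -> dc


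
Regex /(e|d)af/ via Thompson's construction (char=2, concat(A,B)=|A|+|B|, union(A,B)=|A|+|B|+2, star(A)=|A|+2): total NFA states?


Syntax tree has 4 char leaf(s), 1 union(s), 0 star(s)
chars contribute 4×2 = 8; each union adds +2; each star adds +2
Total: 8 + 2 + 0 = 10 states


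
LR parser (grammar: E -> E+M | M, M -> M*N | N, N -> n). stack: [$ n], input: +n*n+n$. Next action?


'n' on top is the handle for N -> n
Action: reduce (N -> n)


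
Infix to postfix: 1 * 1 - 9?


Left to right (same or higher precedence on left)
Postfix: 1 1 * 9 -


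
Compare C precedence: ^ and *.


'*' is multiplicative (level 10); '^' is bitwise XOR (level 4)
Higher level binds tighter
'*' has higher precedence than '^'


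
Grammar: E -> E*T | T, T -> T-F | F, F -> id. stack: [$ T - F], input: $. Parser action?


handle 'T-F' on top
Action: reduce (T -> T-F)


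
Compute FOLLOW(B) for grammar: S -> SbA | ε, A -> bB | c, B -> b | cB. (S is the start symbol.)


$ ∈ FOLLOW(S). For each A -> αBβ: add FIRST(β)\{ε} to FOLLOW(B); if β nullable, add FOLLOW(A).
FOLLOW(B) = {$, b}


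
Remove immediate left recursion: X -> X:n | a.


Left-recursive alternatives: X:n; non-recursive: a
Introduce X': X -> aX', X' -> :nX' | ε


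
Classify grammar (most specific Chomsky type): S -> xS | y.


Right-linear: every RHS is a terminal or a terminal followed by one nonterminal
Classification: Type 3 (Regular)


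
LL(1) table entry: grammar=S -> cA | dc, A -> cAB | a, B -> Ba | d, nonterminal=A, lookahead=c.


For [A, c]: 'c' ∈ FIRST(cAB)
Entry: A -> cAB


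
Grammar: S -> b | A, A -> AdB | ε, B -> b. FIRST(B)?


Per alternative of B: FIRST(b) = {b}
FIRST(B) = {b}


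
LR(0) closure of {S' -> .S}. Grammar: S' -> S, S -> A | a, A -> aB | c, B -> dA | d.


Start: S' -> .S
For each item with dot before a nonterminal B, add B -> .γ for every B-production
Closure: [S' -> .S, S -> .A, S -> .a, A -> .aB, A -> .c]


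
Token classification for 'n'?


Pattern: letter/underscore followed by alphanumerics, not a keyword
Type: IDENTIFIER


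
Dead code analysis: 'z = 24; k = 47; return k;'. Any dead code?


z is assigned but never read
Dead: 'z = 24'


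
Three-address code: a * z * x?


Break into single-operator statements:
t1 = a * z
t2 = t1 * x


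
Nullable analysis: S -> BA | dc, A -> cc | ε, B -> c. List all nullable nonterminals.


A nonterminal is nullable iff some alternative derives ε (directly, or every symbol in it is nullable)
Nullable: {A}


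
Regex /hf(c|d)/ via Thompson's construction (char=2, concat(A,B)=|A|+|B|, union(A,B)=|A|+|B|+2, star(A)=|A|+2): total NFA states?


Syntax tree has 4 char leaf(s), 1 union(s), 0 star(s)
chars contribute 4×2 = 8; each union adds +2; each star adds +2
Total: 8 + 2 + 0 = 10 states


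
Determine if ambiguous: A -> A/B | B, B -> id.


precedence layered via separate nonterminal B: deterministic
Unambiguous


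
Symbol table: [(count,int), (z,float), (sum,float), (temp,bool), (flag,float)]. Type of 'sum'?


Lookup 'sum' → type float


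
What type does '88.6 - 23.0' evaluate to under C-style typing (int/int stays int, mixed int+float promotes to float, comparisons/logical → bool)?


Operand types: float - float
Rule: mixed int/float promotes to float; int/int stays int
Result type: float


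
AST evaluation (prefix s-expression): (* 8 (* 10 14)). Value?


Evaluate inner: (* 10 14) = 140
Evaluate root: (* 8 140) = 1120
Result: 1120


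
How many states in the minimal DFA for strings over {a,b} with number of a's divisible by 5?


Track (count of a) mod 5: states 0..4, accept at 0
Minimal DFA: 5 states


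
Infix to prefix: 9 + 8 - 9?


left-to-right (same/higher precedence on left): tree is (- (+ 9 8) 9)
Prefix: - + 9 8 9


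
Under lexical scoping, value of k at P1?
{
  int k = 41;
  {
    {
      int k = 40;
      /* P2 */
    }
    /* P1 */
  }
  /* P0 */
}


P1's block does not declare k; resolves to the enclosing declaration at depth 0
k = 41


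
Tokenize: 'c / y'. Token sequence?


Scan left to right, longest-match per lexeme
Tokens: ID(c), OP(/), ID(y)


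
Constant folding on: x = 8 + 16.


8 + 16 = 24 at compile time
Optimized: x = 24


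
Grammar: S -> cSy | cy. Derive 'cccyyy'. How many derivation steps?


Derivation: S => cSy => ccSyy => cccyyy
Steps: 3


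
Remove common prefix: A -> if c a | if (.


Common prefix: 'if'
Factored: A -> if A', A' -> c a | (


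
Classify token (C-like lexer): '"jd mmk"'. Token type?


Pattern: double-quoted sequence
Type: STRING_LITERAL


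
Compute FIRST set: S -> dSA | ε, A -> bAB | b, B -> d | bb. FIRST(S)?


Per alternative of S: FIRST(dSA) = {d}; FIRST(ε) = {ε}
FIRST(S) = {d, ε}


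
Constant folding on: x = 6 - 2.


6 - 2 = 4 at compile time
Optimized: x = 4


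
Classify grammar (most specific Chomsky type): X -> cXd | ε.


Single nonterminal LHS, but c^n d^n is not regular
Classification: Type 2 (Context-Free)


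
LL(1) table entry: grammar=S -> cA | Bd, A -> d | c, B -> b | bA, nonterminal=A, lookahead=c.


For [A, c]: 'c' ∈ FIRST(c)
Entry: A -> c


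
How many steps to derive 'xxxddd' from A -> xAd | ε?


Derivation: A => xAd => xxAdd => xxxAddd => xxxddd
Steps: 4


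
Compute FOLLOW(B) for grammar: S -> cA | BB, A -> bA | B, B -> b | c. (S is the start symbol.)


$ ∈ FOLLOW(S). For each A -> αBβ: add FIRST(β)\{ε} to FOLLOW(B); if β nullable, add FOLLOW(A).
FOLLOW(B) = {$, b, c}


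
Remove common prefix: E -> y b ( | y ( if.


Common prefix: 'y'
Factored: E -> y E', E' -> b ( | ( if


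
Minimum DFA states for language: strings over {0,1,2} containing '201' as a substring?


KMP-style automaton: 3 progress states + 1 absorbing accept = 4
Minimal DFA: 4 states


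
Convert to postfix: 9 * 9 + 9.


Left to right (same or higher precedence on left)
Postfix: 9 9 * 9 +


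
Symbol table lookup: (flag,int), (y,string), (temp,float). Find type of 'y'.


Lookup 'y' → type string


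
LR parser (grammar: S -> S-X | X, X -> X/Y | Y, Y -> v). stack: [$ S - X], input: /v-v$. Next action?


'/' can extend X; shift to build X -> X/Y
Action: shift


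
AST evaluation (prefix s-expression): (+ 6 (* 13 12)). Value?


Evaluate inner: (* 13 12) = 156
Evaluate root: (+ 6 156) = 162
Result: 162


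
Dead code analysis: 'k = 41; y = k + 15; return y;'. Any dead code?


k is read by y's definition; y is returned
No dead code


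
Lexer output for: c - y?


Scan left to right, longest-match per lexeme
Tokens: ID(c), OP(-), ID(y)


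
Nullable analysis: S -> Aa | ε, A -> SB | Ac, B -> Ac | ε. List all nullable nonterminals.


A nonterminal is nullable iff some alternative derives ε (directly, or every symbol in it is nullable)
Nullable: {A, B, S}


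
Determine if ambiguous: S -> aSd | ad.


balanced a^n…d^n: each string has a unique parse
Unambiguous


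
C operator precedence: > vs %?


'%' is multiplicative (level 10); '>' is relational (level 7)
Higher level binds tighter
'%' has higher precedence than '>'


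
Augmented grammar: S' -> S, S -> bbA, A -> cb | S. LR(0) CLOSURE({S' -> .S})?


Start: S' -> .S
For each item with dot before a nonterminal B, add B -> .γ for every B-production
Closure: [S' -> .S, S -> .bbA]


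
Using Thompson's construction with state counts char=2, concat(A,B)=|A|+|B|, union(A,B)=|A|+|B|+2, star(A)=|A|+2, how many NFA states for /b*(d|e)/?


Syntax tree has 3 char leaf(s), 1 union(s), 1 star(s)
chars contribute 3×2 = 6; each union adds +2; each star adds +2
Total: 6 + 2 + 2 = 10 states


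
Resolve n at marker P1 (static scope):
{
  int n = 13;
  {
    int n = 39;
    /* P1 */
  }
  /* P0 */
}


n declared in the same block as P1
n = 39


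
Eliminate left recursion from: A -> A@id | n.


Left-recursive alternatives: A@id; non-recursive: n
Introduce A': A -> nA', A' -> @idA' | ε


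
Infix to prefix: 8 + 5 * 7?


'*' binds tighter: tree is (+ 8 (* 5 7))
Prefix: + 8 * 5 7


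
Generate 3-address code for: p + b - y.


Break into single-operator statements:
t1 = p + b
t2 = t1 - y


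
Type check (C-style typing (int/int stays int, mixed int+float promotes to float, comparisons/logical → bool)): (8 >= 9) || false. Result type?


Operand types: bool || bool
Rule: logical operators take bool operands and yield bool
Result type: bool


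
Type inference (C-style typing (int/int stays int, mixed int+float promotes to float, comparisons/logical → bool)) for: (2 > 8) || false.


Operand types: bool || bool
Rule: logical operators take bool operands and yield bool
Result type: bool


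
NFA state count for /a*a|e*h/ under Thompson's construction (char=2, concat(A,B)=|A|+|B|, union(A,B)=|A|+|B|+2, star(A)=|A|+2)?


Syntax tree has 4 char leaf(s), 1 union(s), 2 star(s)
chars contribute 4×2 = 8; each union adds +2; each star adds +2
Total: 8 + 2 + 4 = 14 states


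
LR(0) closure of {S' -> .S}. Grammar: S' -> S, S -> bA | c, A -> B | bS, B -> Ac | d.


Start: S' -> .S
For each item with dot before a nonterminal B, add B -> .γ for every B-production
Closure: [S' -> .S, S -> .bA, S -> .c]


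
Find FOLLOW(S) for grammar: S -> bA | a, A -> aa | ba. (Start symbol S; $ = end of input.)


$ ∈ FOLLOW(S). For each A -> αBβ: add FIRST(β)\{ε} to FOLLOW(B); if β nullable, add FOLLOW(A).
FOLLOW(S) = {$}


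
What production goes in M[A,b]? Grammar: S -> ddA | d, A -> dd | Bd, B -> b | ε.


For [A, b]: 'b' ∈ FIRST(Bd)
Entry: A -> Bd


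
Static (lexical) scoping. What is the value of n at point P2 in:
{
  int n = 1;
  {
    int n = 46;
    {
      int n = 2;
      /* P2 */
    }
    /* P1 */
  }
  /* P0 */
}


n declared in the same block as P2
n = 2


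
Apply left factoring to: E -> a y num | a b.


Common prefix: 'a'
Factored: E -> a E', E' -> y num | b


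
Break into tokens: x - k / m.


Scan left to right, longest-match per lexeme
Tokens: ID(x), OP(-), ID(k), OP(/), ID(m)


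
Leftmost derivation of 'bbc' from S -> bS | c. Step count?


Derivation: S => bS => bbS => bbc
Steps: 3


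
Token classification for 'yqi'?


Pattern: letter/underscore followed by alphanumerics, not a keyword
Type: IDENTIFIER


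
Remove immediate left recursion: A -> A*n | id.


Left-recursive alternatives: A*n; non-recursive: id
Introduce A': A -> idA', A' -> *nA' | ε


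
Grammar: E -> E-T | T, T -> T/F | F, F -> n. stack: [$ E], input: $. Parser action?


start symbol E on stack, input exhausted
Action: accept


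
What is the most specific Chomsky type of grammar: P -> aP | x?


Right-linear: every RHS is a terminal or a terminal followed by one nonterminal
Classification: Type 3 (Regular)


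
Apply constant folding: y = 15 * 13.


15 * 13 = 195 at compile time
Optimized: y = 195


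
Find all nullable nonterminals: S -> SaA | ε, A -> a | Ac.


A nonterminal is nullable iff some alternative derives ε (directly, or every symbol in it is nullable)
Nullable: {S}


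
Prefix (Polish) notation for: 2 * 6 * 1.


left-to-right (same/higher precedence on left): tree is (* (* 2 6) 1)
Prefix: * * 2 6 1


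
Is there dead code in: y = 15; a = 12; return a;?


y is assigned but never read
Dead: 'y = 15'


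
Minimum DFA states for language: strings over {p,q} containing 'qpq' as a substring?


KMP-style automaton: 3 progress states + 1 absorbing accept = 4
Minimal DFA: 4 states


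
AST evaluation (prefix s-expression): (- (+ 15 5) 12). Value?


Evaluate inner: (+ 15 5) = 20
Evaluate root: (- 20 12) = 8
Result: 8


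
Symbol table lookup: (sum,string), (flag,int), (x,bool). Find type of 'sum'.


Lookup 'sum' → type string


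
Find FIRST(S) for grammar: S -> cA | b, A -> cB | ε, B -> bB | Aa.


Per alternative of S: FIRST(cA) = {c}; FIRST(b) = {b}
FIRST(S) = {b, c}


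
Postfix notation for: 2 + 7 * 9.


* has higher precedence, evaluate 7*9 first
Postfix: 2 7 9 * +


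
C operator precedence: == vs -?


'-' is additive (level 9); '==' is equality (level 6)
Higher level binds tighter
'-' has higher precedence than '=='


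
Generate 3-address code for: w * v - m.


Break into single-operator statements:
t1 = w * v
t2 = t1 - m


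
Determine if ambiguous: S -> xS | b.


right-linear, alternatives start with distinct terminals 'x' vs 'b': unique leftmost derivation
Unambiguous


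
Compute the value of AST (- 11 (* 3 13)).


Evaluate inner: (* 3 13) = 39
Evaluate root: (- 11 39) = -28
Result: -28


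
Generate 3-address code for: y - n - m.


Break into single-operator statements:
t1 = y - n
t2 = t1 - m


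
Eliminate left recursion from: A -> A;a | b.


Left-recursive alternatives: A;a; non-recursive: b
Introduce A': A -> bA', A' -> ;aA' | ε


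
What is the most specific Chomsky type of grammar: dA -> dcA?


LHS has context (more than one symbol) and |LHS| ≤ |RHS|
Classification: Type 1 (Context-Sensitive)


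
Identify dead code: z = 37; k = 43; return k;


z is assigned but never read
Dead: 'z = 37'


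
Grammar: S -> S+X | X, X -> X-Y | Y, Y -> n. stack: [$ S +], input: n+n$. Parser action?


no handle ('S+' is not any RHS); shift 'n'
Action: shift


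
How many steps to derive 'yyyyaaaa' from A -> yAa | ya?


Derivation: A => yAa => yyAaa => yyyAaaa => yyyyaaaa
Steps: 4


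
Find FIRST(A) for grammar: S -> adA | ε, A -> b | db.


Per alternative of A: FIRST(b) = {b}; FIRST(db) = {d}
FIRST(A) = {b, d}


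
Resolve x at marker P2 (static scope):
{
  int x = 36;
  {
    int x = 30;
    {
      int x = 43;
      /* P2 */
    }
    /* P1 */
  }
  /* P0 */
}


x declared in the same block as P2
x = 43


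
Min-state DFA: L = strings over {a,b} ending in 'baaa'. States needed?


Track the longest suffix of input matching a prefix of 'baaa': 5 classes (prefixes of length 0..4)
Minimal DFA: 5 states


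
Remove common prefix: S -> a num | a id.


Common prefix: 'a'
Factored: S -> a S', S' -> num | id


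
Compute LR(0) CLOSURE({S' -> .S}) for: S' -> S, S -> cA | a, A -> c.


Start: S' -> .S
For each item with dot before a nonterminal B, add B -> .γ for every B-production
Closure: [S' -> .S, S -> .cA, S -> .a]


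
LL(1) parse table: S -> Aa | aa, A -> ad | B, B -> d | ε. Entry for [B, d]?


For [B, d]: 'd' ∈ FIRST(d)
Entry: B -> d


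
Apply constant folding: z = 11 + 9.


11 + 9 = 20 at compile time
Optimized: z = 20


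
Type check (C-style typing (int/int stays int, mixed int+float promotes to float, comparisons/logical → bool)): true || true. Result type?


Operand types: bool || bool
Rule: logical operators take bool operands and yield bool
Result type: bool


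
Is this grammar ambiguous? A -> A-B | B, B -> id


precedence layered via separate nonterminal B: deterministic
Unambiguous


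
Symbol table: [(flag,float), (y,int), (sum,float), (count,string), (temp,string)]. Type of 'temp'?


Lookup 'temp' → type string


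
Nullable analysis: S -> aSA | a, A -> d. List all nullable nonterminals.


A nonterminal is nullable iff some alternative derives ε (directly, or every symbol in it is nullable)
Nullable: {}


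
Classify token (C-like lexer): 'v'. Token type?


Pattern: letter/underscore followed by alphanumerics, not a keyword
Type: IDENTIFIER


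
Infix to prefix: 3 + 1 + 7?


left-to-right (same/higher precedence on left): tree is (+ (+ 3 1) 7)
Prefix: + + 3 1 7


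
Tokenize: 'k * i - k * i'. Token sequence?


Scan left to right, longest-match per lexeme
Tokens: ID(k), OP(*), ID(i), OP(-), ID(k), OP(*), ID(i)


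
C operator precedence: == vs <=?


'<=' is relational (level 7); '==' is equality (level 6)
Higher level binds tighter
'<=' has higher precedence than '=='


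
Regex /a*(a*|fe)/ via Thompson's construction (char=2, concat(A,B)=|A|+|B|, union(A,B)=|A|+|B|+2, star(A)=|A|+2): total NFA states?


Syntax tree has 4 char leaf(s), 1 union(s), 2 star(s)
chars contribute 4×2 = 8; each union adds +2; each star adds +2
Total: 8 + 2 + 4 = 14 states


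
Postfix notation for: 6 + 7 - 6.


Left to right (same or higher precedence on left)
Postfix: 6 7 + 6 -


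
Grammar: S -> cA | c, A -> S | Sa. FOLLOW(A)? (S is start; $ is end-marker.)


$ ∈ FOLLOW(S). For each A -> αBβ: add FIRST(β)\{ε} to FOLLOW(B); if β nullable, add FOLLOW(A).
FOLLOW(A) = {$, a}


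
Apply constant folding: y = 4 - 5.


4 - 5 = -1 at compile time
Optimized: y = -1


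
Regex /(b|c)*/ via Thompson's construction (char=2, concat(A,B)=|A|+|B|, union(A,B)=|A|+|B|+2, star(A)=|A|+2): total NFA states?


Syntax tree has 2 char leaf(s), 1 union(s), 1 star(s)
chars contribute 2×2 = 4; each union adds +2; each star adds +2
Total: 4 + 2 + 2 = 8 states


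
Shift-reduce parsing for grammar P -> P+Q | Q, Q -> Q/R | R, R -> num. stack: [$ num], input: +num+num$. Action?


'num' on top is the handle for R -> num
Action: reduce (R -> num)


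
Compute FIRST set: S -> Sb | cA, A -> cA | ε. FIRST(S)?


Per alternative of S: FIRST(Sb) = {c}; FIRST(cA) = {c}
FIRST(S) = {c}


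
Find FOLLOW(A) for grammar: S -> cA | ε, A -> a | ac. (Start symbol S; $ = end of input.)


$ ∈ FOLLOW(S). For each A -> αBβ: add FIRST(β)\{ε} to FOLLOW(B); if β nullable, add FOLLOW(A).
FOLLOW(A) = {$}


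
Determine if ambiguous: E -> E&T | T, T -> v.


precedence layered via separate nonterminal T: deterministic
Unambiguous


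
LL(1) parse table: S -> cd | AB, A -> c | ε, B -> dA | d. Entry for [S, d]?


For [S, d]: 'd' ∈ FIRST(AB)
Entry: S -> AB


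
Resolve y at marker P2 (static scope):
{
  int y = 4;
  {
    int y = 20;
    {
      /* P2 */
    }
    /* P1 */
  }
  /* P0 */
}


P2's block does not declare y; resolves to the enclosing declaration at depth 1
y = 20


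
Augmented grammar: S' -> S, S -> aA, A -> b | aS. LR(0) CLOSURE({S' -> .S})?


Start: S' -> .S
For each item with dot before a nonterminal B, add B -> .γ for every B-production
Closure: [S' -> .S, S -> .aA]


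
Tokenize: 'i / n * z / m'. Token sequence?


Scan left to right, longest-match per lexeme
Tokens: ID(i), OP(/), ID(n), OP(*), ID(z), OP(/), ID(m)


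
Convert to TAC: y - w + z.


Break into single-operator statements:
t1 = y - w
t2 = t1 + z


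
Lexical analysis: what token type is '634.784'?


Pattern: digits with a decimal point
Type: FLOAT_LITERAL


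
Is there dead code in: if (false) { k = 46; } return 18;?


condition is constant false, so the whole block is unreachable
Dead: 'if (false) { k = 46; }'


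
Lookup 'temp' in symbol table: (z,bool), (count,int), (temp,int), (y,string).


Lookup 'temp' → type int


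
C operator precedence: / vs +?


'/' is multiplicative (level 10); '+' is additive (level 9)
Higher level binds tighter
'/' has higher precedence than '+'


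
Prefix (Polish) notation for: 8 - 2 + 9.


left-to-right (same/higher precedence on left): tree is (+ (- 8 2) 9)
Prefix: + - 8 2 9


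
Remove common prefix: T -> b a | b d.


Common prefix: 'b'
Factored: T -> b T', T' -> a | d


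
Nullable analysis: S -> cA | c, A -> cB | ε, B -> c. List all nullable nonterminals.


A nonterminal is nullable iff some alternative derives ε (directly, or every symbol in it is nullable)
Nullable: {A}


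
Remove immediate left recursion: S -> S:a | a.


Left-recursive alternatives: S:a; non-recursive: a
Introduce S': S -> aS', S' -> :aS' | ε


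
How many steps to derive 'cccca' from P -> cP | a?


Derivation: P => cP => ccP => cccP => ccccP => cccca
Steps: 5


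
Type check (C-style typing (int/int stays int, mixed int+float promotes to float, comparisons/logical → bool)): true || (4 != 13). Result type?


Operand types: bool || bool
Rule: logical operators take bool operands and yield bool
Result type: bool


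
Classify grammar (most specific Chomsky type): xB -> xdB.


LHS has context (more than one symbol) and |LHS| ≤ |RHS|
Classification: Type 1 (Context-Sensitive)


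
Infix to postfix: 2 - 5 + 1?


Left to right (same or higher precedence on left)
Postfix: 2 5 - 1 +


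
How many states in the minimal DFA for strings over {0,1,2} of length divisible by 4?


Track length mod 4: states 0..3, accept at 0
Minimal DFA: 4 states


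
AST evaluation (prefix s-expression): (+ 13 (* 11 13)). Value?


Evaluate inner: (* 11 13) = 143
Evaluate root: (+ 13 143) = 156
Result: 156


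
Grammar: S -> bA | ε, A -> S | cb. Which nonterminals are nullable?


A nonterminal is nullable iff some alternative derives ε (directly, or every symbol in it is nullable)
Nullable: {A, S}


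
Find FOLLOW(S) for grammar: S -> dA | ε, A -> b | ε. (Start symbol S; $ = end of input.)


$ ∈ FOLLOW(S). For each A -> αBβ: add FIRST(β)\{ε} to FOLLOW(B); if β nullable, add FOLLOW(A).
FOLLOW(S) = {$}


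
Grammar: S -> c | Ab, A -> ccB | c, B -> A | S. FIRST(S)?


Per alternative of S: FIRST(c) = {c}; FIRST(Ab) = {c}
FIRST(S) = {c}


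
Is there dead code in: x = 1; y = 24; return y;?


x is assigned but never read
Dead: 'x = 1'


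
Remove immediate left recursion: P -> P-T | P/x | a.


Left-recursive alternatives: P-T, P/x; non-recursive: a
Introduce P': P -> aP', P' -> -TP' | /xP' | ε


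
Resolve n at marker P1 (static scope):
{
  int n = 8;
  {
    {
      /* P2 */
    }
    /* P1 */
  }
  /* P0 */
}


P1's block does not declare n; resolves to the enclosing declaration at depth 0
n = 8


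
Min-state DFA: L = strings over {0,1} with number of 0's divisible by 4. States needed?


Track (count of 0) mod 4: states 0..3, accept at 0
Minimal DFA: 4 states


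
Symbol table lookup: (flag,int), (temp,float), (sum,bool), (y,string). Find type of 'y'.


Lookup 'y' → type string


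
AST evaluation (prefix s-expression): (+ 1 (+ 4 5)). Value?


Evaluate inner: (+ 4 5) = 9
Evaluate root: (+ 1 9) = 10
Result: 10


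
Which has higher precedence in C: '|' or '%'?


'%' is multiplicative (level 10); '|' is bitwise OR (level 3)
Higher level binds tighter
'%' has higher precedence than '|'


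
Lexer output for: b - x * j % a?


Scan left to right, longest-match per lexeme
Tokens: ID(b), OP(-), ID(x), OP(*), ID(j), OP(%), ID(a)


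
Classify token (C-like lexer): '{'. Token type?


Pattern: delimiter/punctuation
Type: PUNCTUATION


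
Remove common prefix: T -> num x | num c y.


Common prefix: 'num'
Factored: T -> num T', T' -> x | c y


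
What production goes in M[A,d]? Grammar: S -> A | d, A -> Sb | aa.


For [A, d]: 'd' ∈ FIRST(Sb)
Entry: A -> Sb


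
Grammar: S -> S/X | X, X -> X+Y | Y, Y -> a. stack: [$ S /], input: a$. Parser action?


no handle ('S/' is not any RHS); shift 'a'
Action: shift


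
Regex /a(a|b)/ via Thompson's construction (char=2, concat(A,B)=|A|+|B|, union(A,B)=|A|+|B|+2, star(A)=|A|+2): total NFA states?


Syntax tree has 3 char leaf(s), 1 union(s), 0 star(s)
chars contribute 3×2 = 6; each union adds +2; each star adds +2
Total: 6 + 2 + 0 = 8 states


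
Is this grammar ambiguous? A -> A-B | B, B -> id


precedence layered via separate nonterminal B: deterministic
Unambiguous


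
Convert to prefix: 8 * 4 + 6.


left-to-right (same/higher precedence on left): tree is (+ (* 8 4) 6)
Prefix: + * 8 4 6


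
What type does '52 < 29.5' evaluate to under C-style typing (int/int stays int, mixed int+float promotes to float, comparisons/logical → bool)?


Operand types: int < float
Rule: comparison yields bool
Result type: bool


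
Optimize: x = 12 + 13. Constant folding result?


12 + 13 = 25 at compile time
Optimized: x = 25


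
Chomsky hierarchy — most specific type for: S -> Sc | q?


Left-linear: every RHS is a terminal or one nonterminal followed by a terminal
Classification: Type 3 (Regular)


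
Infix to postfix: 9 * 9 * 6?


Left to right (same or higher precedence on left)
Postfix: 9 9 * 6 *


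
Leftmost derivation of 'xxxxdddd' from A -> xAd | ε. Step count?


Derivation: A => xAd => xxAdd => xxxAddd => xxxxAdddd => xxxxdddd
Steps: 5


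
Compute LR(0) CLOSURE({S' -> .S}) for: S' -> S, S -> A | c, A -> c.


Start: S' -> .S
For each item with dot before a nonterminal B, add B -> .γ for every B-production
Closure: [S' -> .S, S -> .A, S -> .c, A -> .c]


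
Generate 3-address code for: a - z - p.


Break into single-operator statements:
t1 = a - z
t2 = t1 - p


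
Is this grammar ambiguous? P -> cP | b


right-linear, alternatives start with distinct terminals 'c' vs 'b': unique leftmost derivation
Unambiguous


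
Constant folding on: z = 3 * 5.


3 * 5 = 15 at compile time
Optimized: z = 15


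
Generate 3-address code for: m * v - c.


Break into single-operator statements:
t1 = m * v
t2 = t1 - c


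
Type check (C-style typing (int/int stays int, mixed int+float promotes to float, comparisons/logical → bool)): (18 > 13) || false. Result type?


Operand types: bool || bool
Rule: logical operators take bool operands and yield bool
Result type: bool


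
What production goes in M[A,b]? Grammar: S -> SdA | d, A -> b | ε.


For [A, b]: 'b' ∈ FIRST(b)
Entry: A -> b


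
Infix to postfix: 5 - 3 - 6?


Left to right (same or higher precedence on left)
Postfix: 5 3 - 6 -


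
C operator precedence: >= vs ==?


'>=' is relational (level 7); '==' is equality (level 6)
Higher level binds tighter
'>=' has higher precedence than '=='


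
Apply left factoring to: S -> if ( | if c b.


Common prefix: 'if'
Factored: S -> if S', S' -> ( | c b


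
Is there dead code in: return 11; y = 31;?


statement follows a return and is unreachable
Dead: 'y = 31'


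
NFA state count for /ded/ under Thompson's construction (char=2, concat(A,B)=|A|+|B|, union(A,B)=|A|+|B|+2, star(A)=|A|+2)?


Syntax tree has 3 char leaf(s), 0 union(s), 0 star(s)
chars contribute 3×2 = 6; each union adds +2; each star adds +2
Total: 6 + 0 + 0 = 6 states


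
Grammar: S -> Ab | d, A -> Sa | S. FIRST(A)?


Per alternative of A: FIRST(Sa) = {d}; FIRST(S) = {d}
FIRST(A) = {d}


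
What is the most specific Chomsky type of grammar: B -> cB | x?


Right-linear: every RHS is a terminal or a terminal followed by one nonterminal
Classification: Type 3 (Regular)


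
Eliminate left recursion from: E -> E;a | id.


Left-recursive alternatives: E;a; non-recursive: id
Introduce E': E -> idE', E' -> ;aE' | ε


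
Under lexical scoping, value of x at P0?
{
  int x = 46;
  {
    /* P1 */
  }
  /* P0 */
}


x declared in the same block as P0
x = 46


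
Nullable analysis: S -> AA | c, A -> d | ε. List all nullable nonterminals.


A nonterminal is nullable iff some alternative derives ε (directly, or every symbol in it is nullable)
Nullable: {A, S}


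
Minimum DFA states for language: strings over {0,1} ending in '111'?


Track the longest suffix of input matching a prefix of '111': 4 classes (prefixes of length 0..3)
Minimal DFA: 4 states


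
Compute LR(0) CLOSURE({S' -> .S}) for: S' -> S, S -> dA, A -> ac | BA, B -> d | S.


Start: S' -> .S
For each item with dot before a nonterminal B, add B -> .γ for every B-production
Closure: [S' -> .S, S -> .dA]


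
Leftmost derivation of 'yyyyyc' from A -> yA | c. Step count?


Derivation: A => yA => yyA => yyyA => yyyyA => yyyyyA => yyyyyc
Steps: 6


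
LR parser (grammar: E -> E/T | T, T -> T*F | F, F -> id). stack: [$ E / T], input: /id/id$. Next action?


handle 'E/T' on top; lookahead ∈ FOLLOW(E) = {/, $}
Action: reduce (E -> E/T)


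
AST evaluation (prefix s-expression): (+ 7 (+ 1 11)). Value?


Evaluate inner: (+ 1 11) = 12
Evaluate root: (+ 7 12) = 19
Result: 19


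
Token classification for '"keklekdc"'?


Pattern: double-quoted sequence
Type: STRING_LITERAL


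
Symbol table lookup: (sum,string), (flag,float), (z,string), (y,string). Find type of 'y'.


Lookup 'y' → type string
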